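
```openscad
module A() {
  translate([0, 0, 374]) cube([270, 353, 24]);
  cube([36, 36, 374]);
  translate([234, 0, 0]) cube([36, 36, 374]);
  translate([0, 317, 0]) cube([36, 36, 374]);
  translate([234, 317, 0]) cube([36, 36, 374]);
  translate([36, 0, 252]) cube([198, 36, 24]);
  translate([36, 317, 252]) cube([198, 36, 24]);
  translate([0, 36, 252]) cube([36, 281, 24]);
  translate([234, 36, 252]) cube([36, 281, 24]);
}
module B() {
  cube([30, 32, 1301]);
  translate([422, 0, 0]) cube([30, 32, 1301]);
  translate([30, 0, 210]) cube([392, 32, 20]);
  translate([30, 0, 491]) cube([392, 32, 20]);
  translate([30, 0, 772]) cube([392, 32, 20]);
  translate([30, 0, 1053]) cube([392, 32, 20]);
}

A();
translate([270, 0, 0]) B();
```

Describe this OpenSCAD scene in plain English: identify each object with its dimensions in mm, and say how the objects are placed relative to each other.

A is a four-legged stool. The seat is 270×353 mm, 24 mm thick, top at z = 398 mm. It stands on four square legs, each 36×36 mm in cross-section, from z = 0 to the seat underside, each flush with a corner of the seat. Four stretchers, 36 mm wide and 24 mm tall, connect adjacent legs with their undersides at z = 252 mm, each running between the inner faces of the legs it joins and aligned with the legs' outer faces on the other axis.

B is a wooden ladder with two side rails of 30×32 mm section and 1301 mm height, set 452 mm apart overall. Between them run 4 rectangular rungs (32 mm deep, 20 mm thick), front faces flush with the rails' −y face. The bottom of the first rung is 210 mm above the floor and each subsequent rung is 281 mm higher than the one below.

The ladder is against the stool's +x side, with their −y faces flush.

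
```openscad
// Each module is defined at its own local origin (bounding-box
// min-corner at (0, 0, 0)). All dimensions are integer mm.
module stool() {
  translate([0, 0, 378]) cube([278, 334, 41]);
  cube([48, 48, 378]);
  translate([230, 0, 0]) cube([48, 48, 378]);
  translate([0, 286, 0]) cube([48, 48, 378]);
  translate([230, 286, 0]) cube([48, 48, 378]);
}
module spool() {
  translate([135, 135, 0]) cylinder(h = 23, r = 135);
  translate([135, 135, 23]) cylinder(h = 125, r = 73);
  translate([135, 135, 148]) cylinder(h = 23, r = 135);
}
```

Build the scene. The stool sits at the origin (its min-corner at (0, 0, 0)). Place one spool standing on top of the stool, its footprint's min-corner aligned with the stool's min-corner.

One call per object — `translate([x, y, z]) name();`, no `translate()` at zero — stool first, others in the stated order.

stool();
translate([0, 0, 419]) spool();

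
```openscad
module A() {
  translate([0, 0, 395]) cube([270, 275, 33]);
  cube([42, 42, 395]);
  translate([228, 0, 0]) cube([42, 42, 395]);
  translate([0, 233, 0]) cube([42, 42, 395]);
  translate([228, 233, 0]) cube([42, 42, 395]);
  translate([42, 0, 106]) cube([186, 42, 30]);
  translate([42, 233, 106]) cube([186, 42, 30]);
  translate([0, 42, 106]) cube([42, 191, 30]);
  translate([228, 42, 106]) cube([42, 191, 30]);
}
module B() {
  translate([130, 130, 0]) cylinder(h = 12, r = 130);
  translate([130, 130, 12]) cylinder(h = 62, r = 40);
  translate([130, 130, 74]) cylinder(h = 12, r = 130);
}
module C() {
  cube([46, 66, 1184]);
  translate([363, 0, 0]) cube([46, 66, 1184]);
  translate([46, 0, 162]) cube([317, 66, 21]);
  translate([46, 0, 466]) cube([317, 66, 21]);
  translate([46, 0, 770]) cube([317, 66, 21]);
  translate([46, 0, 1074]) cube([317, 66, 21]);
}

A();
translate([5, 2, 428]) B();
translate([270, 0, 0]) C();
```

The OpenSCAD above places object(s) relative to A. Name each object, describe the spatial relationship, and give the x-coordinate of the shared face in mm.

A is a stool. B is a spool. C is a ladder. The spool is on top of the stool. The ladder is against the stool's +x side, with their −y faces flush. The x-coordinate of the shared face is 270 mm.

The stool's +x face and the ladder's −x face are both at x = 270 mm.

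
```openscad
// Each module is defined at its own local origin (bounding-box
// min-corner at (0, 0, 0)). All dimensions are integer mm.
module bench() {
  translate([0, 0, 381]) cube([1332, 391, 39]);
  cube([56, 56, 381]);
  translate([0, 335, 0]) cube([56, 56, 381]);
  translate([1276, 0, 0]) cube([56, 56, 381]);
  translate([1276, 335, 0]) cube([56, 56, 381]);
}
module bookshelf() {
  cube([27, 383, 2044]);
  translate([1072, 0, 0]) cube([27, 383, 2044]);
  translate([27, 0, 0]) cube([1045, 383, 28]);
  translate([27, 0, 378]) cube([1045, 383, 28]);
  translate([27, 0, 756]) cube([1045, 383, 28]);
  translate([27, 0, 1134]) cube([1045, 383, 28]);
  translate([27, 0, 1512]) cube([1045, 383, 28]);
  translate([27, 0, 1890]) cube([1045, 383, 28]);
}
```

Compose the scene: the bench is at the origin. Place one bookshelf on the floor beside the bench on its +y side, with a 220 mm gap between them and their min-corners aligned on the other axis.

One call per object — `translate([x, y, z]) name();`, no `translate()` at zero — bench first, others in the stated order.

bench();
translate([0, 611, 0]) bookshelf();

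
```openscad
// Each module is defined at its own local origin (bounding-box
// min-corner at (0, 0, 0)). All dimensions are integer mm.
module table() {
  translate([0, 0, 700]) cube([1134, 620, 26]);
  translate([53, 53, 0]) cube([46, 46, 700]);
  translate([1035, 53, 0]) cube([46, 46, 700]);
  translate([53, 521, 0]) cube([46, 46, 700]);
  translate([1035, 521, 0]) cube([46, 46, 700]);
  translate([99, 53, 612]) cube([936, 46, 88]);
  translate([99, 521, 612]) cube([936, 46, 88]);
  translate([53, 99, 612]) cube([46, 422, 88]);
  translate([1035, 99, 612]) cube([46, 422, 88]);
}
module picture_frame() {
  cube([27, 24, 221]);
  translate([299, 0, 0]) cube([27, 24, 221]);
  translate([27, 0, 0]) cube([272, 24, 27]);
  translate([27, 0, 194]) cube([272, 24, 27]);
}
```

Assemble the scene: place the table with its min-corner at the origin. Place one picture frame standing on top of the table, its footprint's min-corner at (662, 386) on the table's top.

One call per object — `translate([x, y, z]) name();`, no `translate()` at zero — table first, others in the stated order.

table();
translate([662, 386, 726]) picture_frame();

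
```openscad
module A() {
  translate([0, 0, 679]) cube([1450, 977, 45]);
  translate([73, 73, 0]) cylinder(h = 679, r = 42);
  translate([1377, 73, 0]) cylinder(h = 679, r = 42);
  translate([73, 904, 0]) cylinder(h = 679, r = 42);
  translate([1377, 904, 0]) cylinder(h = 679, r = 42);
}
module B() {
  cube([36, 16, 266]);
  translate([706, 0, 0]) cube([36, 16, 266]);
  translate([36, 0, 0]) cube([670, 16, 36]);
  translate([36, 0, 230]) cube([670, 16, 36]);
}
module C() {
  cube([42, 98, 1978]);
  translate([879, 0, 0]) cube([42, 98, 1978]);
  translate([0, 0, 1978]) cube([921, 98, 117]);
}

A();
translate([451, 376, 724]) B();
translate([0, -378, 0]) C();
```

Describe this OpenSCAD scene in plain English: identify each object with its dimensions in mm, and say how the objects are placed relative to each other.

A is a table with a 1450×977 mm rectangular top, 45 mm thick, top surface at z = 724 mm, supported by four round legs of 84 mm diameter, each leg's bounding box inset 31 mm from the nearest pair of top edges, running from the floor.

B is a rectangular picture frame lying in the x–z plane (depth along y). The opening is 670 mm wide (x) by 194 mm tall (z), surrounded by a border 36 mm wide on all four sides. The frame is 16 mm deep and is made of two full-height vertical stiles with two horizontal rails fitted between them.

C is a door frame. The clear opening is 837 mm wide and 1978 mm high. Two 42 mm wide jambs, 98 mm deep, stand either side of the opening from the floor to the top of the opening. A 117 mm thick head sits across the top of both jambs, spanning the full outside width of the frame.

The picture frame is on top of the table. The door frame is on the floor beside the table on its −y side.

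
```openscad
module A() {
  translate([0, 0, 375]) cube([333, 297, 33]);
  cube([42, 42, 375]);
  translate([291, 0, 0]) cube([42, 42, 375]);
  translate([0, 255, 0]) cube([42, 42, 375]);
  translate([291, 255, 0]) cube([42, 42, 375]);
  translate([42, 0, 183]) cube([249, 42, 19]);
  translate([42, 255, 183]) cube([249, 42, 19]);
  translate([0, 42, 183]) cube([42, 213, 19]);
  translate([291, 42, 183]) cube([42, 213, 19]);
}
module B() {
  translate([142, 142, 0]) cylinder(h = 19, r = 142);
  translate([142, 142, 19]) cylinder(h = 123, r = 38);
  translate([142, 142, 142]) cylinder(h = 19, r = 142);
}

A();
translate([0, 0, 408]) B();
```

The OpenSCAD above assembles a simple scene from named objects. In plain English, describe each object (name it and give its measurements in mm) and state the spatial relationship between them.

A is a four-legged stool. The seat is 333×297 mm, 33 mm thick, top at z = 408 mm. It stands on four square legs, each 42×42 mm in cross-section, from z = 0 to the seat underside, each flush with a corner of the seat. Four stretchers, 42 mm wide and 19 mm tall, connect adjacent legs with their undersides at z = 183 mm, each running between the inner faces of the legs it joins and aligned with the legs' outer faces on the other axis.

B is a spool: two coaxial disc flanges of radius 142 mm and thickness 19 mm, joined by a core cylinder of radius 38 mm and height 123 mm. The lower flange rests on z = 0 and the three cylinders share a vertical axis.

The spool is on top of the stool.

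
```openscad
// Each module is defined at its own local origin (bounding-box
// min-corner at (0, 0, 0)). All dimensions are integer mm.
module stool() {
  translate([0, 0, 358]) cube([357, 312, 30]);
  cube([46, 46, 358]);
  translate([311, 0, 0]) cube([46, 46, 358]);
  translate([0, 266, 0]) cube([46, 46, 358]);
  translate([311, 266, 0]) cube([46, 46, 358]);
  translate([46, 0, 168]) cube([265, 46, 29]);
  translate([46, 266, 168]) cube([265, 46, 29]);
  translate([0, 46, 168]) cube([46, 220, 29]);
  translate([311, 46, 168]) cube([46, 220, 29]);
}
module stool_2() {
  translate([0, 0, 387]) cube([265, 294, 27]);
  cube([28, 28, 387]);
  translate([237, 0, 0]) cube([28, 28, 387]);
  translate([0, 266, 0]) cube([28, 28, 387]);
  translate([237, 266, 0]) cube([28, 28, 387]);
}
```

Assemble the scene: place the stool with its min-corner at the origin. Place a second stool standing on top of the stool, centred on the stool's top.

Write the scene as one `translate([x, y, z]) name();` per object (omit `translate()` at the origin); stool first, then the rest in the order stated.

stool();
translate([46, 9, 388]) stool_2();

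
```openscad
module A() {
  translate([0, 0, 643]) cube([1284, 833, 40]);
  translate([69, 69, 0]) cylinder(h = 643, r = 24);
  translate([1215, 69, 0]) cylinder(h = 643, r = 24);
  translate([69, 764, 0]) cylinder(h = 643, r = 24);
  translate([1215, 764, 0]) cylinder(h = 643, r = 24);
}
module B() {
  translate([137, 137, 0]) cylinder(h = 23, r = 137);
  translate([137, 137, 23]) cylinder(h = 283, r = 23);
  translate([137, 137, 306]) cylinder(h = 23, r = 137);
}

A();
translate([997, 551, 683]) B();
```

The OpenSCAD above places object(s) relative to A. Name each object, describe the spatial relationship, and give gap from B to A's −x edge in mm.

A is a table. B is a spool. The spool is on top of the table. The gap from the spool to the table's −x edge is 997 mm.

The spool's min-x is at 997; the table's min-x is 0; gap = 997 mm.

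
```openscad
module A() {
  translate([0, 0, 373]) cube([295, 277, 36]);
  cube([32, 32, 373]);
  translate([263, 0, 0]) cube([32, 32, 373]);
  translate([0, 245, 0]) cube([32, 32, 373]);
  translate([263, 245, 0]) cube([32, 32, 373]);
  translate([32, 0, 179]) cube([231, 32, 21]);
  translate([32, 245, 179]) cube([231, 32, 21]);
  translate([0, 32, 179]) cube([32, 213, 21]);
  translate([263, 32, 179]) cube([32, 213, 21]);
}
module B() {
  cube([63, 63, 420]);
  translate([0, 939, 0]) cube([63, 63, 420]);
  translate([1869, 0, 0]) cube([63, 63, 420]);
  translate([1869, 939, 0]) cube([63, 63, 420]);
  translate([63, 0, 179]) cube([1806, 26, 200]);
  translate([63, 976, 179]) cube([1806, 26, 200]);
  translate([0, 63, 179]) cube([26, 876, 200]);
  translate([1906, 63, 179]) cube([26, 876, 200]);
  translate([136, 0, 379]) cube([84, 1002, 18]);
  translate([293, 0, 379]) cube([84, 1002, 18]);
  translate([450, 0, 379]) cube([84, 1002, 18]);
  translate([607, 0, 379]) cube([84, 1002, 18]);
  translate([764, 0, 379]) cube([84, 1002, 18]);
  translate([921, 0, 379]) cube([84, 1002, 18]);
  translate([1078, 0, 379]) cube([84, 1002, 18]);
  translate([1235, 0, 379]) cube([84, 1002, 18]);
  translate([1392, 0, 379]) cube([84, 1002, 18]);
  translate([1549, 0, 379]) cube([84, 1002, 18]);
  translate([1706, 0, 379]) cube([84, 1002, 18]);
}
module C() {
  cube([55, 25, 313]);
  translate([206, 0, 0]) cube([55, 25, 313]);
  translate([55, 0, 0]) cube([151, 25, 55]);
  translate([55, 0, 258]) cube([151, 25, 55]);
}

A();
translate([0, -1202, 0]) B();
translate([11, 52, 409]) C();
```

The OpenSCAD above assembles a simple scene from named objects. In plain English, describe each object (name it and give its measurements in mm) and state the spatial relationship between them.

A is a simple wooden stool: a rectangular seat 295 mm (x) by 277 mm (y), 36 mm thick, top face at z = 409 mm, on four square legs, each 32×32 mm in cross-section. The legs rest on z = 0, each flush with a corner of the seat. Four stretchers, 32 mm wide and 21 mm tall, connect adjacent legs with their undersides at z = 179 mm, each running between the inner faces of the legs it joins and aligned with the legs' outer faces on the other axis.

B is a bed frame 1932 mm long (x) by 1002 mm wide (y). Four 63×63 mm corner posts, 420 mm tall, at the corners of the footprint. Four rails of 26 mm thickness and 200 mm height run between adjacent posts with their undersides at z = 179 mm, their outer faces flush with the outside of the frame (the two x-running rails run between the posts' inner faces; the two y-running rails run between the posts' inner faces). 11 slats, each 84 mm wide (x) and 18 mm thick, lie across the top of the two x-running rails, running the full 1002 mm width of the frame in y; the slats are evenly spaced along x between the inner faces of the end posts with equal gaps (rounded down to the nearest mm) at the −x end and between each pair — any rounding remainder accumulates at the +x end.

C is a rectangular picture frame lying in the x–z plane (depth along y). The opening is 151 mm wide (x) by 203 mm tall (z), surrounded by a border 55 mm wide on all four sides. The frame is 25 mm deep and is made of two full-height vertical stiles with two horizontal rails fitted between them.

The bed frame is on the floor beside the stool on its −y side. The picture frame is on top of the stool.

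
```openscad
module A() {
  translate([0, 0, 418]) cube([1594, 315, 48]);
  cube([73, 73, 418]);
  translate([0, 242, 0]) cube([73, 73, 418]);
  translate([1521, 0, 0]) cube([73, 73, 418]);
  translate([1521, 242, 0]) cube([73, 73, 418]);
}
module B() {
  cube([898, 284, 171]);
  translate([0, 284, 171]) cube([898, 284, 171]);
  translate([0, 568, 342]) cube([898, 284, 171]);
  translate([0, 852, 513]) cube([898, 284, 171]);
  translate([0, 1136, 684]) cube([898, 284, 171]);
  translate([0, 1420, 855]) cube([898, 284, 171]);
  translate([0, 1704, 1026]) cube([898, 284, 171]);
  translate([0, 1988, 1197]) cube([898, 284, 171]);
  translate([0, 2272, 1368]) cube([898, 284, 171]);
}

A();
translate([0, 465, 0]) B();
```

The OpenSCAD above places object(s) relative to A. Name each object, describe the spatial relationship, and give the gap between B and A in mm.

The staircase's nearest face is 150 mm from the bench's +y face.

A is a bench. B is a staircase. The staircase is on the floor beside the bench on its +y side. The gap between the staircase and the bench is 150 mm.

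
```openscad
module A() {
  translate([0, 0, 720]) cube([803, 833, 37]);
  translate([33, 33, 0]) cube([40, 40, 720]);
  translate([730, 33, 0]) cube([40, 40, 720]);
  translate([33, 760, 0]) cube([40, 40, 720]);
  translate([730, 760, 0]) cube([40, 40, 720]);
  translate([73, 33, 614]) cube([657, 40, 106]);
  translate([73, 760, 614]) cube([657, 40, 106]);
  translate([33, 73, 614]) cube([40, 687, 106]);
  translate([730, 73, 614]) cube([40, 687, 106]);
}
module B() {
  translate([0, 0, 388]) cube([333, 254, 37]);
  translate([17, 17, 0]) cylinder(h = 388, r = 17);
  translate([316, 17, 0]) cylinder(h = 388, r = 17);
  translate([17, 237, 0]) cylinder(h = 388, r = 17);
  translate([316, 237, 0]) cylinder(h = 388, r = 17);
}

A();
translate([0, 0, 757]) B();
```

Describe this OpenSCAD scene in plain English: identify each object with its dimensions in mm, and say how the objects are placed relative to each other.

A is a table with a 803×833 mm rectangular top, 37 mm thick, top surface at z = 757 mm, supported by four 40×40 mm square legs, each inset 33 mm from the nearest pair of top edges, running from the floor. Four apron rails, 40 mm thick and 106 mm tall, run between adjacent legs with their top edges flush with the underside of the top and their outer faces flush with the legs' outer faces.

B is a simple wooden stool: a rectangular seat 333 mm (x) by 254 mm (y), 37 mm thick, top face at z = 425 mm, on four round legs, each 34 mm in diameter. The legs rest on z = 0, each leg's axis is inset half a diameter from the nearest pair of seat edges (so the leg's bounding box is flush with the corner).

The stool is on top of the table.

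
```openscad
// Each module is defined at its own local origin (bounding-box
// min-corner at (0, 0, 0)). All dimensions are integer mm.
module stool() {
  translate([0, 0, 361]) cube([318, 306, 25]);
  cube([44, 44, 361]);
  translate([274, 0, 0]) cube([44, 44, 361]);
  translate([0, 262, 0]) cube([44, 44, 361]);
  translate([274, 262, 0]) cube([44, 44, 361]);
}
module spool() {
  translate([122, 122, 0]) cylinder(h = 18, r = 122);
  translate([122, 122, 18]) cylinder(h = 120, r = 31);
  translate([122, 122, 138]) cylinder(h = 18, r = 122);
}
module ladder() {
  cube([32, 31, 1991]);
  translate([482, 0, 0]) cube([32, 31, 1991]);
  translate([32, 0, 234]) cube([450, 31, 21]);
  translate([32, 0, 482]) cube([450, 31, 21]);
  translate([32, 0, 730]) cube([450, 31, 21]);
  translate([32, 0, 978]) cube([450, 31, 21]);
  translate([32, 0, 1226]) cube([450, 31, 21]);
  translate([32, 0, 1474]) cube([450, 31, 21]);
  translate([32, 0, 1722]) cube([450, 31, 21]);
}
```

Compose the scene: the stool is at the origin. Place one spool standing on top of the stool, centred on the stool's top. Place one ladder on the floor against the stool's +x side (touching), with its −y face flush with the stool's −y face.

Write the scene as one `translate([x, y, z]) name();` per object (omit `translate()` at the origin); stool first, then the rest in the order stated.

stool();
translate([37, 31, 386]) spool();
translate([318, 0, 0]) ladder();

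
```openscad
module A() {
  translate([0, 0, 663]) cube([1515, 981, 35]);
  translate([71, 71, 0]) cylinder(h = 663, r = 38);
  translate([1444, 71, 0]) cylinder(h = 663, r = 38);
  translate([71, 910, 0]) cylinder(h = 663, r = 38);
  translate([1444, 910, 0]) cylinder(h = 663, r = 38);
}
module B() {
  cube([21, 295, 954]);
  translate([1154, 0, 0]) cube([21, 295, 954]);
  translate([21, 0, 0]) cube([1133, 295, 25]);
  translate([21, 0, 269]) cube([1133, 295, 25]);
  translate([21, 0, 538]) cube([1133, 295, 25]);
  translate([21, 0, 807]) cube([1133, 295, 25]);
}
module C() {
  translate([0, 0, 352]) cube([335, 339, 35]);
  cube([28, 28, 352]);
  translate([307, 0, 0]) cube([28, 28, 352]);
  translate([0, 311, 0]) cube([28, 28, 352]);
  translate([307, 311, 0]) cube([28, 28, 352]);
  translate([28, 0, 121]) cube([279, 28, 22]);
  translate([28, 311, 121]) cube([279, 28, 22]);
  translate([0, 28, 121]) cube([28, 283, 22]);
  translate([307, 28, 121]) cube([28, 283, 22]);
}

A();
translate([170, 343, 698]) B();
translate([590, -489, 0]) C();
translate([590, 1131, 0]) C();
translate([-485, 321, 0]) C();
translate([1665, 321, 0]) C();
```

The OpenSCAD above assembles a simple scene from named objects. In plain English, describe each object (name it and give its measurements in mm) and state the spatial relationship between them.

A is a table with a 1515×981 mm rectangular top, 35 mm thick, top surface at z = 698 mm, supported by four round legs of 76 mm diameter, each leg's bounding box inset 33 mm from the nearest pair of top edges, running from the floor.

B is an open bookshelf. Two side panels, each 21 mm thick, 295 mm deep and 954 mm tall, stand 1175 mm apart (outside-to-outside). Between them sit 4 shelves, each 25 mm thick and 295 mm deep, spanning the full gap between the sides. The bottom shelf rests on the floor (its underside at z = 0) and the clear gap between one shelf's top and the next shelf's underside is 244 mm.

C is a simple wooden stool: a rectangular seat 335 mm (x) by 339 mm (y), 35 mm thick, top face at z = 387 mm, on four square legs, each 28×28 mm in cross-section. The legs rest on z = 0, each flush with a corner of the seat. Four stretchers, 28 mm wide and 22 mm tall, connect adjacent legs with their undersides at z = 121 mm, each running between the inner faces of the legs it joins and aligned with the legs' outer faces on the other axis.

The bookshelf is on top of the table, centred. Four stools sit around the table at the −y, +y, −x, +x sides.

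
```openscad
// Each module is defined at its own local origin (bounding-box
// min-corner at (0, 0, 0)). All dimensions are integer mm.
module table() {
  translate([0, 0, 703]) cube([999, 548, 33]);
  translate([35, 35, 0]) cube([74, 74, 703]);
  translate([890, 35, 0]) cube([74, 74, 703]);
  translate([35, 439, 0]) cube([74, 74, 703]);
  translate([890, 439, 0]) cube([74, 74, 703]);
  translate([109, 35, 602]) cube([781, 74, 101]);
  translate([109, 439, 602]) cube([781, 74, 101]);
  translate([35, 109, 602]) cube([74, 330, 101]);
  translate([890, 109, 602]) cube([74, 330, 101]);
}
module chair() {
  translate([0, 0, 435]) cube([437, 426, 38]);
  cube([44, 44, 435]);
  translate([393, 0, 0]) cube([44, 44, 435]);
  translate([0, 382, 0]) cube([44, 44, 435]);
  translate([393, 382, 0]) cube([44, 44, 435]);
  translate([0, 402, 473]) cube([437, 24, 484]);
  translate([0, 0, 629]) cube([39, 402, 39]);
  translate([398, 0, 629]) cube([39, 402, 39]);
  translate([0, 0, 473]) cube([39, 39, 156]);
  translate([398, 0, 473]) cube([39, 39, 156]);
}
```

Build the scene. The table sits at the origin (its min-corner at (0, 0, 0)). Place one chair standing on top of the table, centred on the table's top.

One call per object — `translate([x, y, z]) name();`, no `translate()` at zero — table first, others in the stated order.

table();
translate([281, 61, 736]) chair();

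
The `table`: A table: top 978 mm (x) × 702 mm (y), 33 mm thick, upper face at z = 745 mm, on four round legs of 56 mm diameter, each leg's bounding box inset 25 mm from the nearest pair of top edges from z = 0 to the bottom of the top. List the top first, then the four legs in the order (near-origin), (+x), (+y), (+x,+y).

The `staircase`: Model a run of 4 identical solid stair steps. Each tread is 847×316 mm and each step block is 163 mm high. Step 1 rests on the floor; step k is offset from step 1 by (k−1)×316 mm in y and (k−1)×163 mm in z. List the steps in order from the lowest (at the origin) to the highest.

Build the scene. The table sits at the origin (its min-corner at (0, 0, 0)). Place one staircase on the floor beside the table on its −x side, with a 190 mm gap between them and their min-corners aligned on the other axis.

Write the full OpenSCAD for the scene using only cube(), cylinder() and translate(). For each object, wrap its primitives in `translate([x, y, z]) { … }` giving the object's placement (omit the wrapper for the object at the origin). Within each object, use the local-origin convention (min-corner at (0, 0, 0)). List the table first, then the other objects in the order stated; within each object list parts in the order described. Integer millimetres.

translate([0, 0, 712]) cube([978, 702, 33]);
translate([53, 53, 0]) cylinder(h = 712, r = 28);
translate([925, 53, 0]) cylinder(h = 712, r = 28);
translate([53, 649, 0]) cylinder(h = 712, r = 28);
translate([925, 649, 0]) cylinder(h = 712, r = 28);
translate([-1037, 0, 0]) {
  cube([847, 316, 163]);
  translate([0, 316, 163]) cube([847, 316, 163]);
  translate([0, 632, 326]) cube([847, 316, 163]);
  translate([0, 948, 489]) cube([847, 316, 163]);
}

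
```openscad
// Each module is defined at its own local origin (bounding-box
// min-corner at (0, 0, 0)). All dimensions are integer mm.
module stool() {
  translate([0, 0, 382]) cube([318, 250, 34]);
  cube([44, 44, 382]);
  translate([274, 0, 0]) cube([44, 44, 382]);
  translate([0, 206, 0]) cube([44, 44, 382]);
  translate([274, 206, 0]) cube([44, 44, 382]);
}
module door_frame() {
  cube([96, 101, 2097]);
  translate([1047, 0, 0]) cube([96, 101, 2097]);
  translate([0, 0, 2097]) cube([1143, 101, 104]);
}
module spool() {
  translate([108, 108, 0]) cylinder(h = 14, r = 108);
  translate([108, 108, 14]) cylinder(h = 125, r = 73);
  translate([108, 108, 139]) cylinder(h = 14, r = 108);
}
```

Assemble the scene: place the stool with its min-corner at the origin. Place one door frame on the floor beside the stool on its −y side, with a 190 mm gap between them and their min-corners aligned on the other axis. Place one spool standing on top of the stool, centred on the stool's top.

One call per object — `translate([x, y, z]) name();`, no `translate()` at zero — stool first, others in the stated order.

stool();
translate([0, -291, 0]) door_frame();
translate([51, 17, 416]) spool();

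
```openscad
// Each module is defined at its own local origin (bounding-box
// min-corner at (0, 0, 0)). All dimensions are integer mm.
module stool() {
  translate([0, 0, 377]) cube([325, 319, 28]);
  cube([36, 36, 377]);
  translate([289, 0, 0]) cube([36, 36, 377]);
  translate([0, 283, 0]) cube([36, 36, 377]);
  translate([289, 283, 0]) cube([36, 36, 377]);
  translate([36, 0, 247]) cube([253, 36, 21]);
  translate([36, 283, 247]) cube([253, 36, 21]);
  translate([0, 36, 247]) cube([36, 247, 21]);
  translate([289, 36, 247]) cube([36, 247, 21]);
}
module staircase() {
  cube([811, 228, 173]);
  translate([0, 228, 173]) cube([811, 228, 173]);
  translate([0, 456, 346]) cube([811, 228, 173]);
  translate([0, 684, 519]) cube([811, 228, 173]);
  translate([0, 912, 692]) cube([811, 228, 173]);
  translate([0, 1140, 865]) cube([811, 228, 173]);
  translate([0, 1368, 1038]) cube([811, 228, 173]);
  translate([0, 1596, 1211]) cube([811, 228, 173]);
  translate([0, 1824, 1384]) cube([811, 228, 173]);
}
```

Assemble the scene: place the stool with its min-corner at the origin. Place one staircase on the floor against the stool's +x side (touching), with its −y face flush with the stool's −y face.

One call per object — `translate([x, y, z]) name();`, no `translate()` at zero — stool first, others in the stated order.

stool();
translate([325, 0, 0]) staircase();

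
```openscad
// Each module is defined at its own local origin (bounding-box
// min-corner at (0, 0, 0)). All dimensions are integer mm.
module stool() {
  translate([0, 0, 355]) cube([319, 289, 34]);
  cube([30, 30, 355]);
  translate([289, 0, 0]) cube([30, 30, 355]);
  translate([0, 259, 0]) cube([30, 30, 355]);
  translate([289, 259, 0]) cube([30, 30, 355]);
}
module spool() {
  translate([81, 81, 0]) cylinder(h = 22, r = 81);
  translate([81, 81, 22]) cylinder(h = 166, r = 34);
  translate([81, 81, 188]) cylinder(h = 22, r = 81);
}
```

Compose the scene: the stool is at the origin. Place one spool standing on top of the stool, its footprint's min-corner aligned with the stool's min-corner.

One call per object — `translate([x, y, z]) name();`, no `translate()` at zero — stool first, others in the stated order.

stool();
translate([0, 0, 389]) spool();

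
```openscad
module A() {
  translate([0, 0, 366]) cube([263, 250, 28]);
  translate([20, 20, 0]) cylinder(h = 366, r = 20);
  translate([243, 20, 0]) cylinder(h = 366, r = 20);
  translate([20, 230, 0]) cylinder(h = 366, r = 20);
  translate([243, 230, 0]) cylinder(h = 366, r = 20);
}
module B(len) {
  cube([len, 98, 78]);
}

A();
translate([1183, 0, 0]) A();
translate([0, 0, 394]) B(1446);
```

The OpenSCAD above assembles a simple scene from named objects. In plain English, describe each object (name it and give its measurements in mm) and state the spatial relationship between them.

A is a simple wooden stool: a rectangular seat 263 mm (x) by 250 mm (y), 28 mm thick, top face at z = 394 mm, on four round legs, each 40 mm in diameter. The legs rest on z = 0, each leg's axis is inset half a diameter from the nearest pair of seat edges (so the leg's bounding box is flush with the corner).

B is a rectangular beam 1446 mm long (x), 98 mm deep (y), 78 mm thick (z).

The beam spans the tops of two stools placed 920 mm apart, resting at z = 394 mm.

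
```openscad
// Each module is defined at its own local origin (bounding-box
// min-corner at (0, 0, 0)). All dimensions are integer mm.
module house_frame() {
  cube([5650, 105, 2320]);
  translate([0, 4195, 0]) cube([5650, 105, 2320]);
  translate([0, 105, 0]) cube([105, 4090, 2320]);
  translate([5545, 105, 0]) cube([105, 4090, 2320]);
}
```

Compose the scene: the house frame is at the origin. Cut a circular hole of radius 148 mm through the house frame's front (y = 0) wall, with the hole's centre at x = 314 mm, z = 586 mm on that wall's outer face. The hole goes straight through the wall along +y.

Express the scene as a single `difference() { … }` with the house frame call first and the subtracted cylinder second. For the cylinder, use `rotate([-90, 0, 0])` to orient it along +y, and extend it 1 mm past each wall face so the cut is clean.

difference() {
  house_frame();
  translate([314, -1, 586]) rotate([-90, 0, 0]) cylinder(h = 107, r = 148);
}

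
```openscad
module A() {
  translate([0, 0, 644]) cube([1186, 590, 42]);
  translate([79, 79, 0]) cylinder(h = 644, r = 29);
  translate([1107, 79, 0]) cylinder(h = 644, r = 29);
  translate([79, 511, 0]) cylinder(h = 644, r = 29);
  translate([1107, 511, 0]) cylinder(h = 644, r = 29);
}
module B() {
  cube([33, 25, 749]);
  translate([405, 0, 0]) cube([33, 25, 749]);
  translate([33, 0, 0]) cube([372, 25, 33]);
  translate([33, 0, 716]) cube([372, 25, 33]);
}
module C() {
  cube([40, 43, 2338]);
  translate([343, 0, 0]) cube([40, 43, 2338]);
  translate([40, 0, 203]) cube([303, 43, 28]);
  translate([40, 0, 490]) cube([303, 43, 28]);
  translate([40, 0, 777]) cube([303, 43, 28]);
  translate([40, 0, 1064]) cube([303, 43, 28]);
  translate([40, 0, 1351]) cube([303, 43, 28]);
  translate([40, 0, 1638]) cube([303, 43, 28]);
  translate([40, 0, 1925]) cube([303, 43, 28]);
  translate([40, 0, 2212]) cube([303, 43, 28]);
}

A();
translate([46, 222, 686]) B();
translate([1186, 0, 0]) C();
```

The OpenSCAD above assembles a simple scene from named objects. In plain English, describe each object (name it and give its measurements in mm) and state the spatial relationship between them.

A is a table with a 1186×590 mm rectangular top, 42 mm thick, top surface at z = 686 mm, supported by four round legs of 58 mm diameter, each leg's bounding box inset 50 mm from the nearest pair of top edges, running from the floor.

B is a picture frame with a 372×683 mm rectangular opening (x by z) and a uniform 33 mm border on every side. Frame depth is 25 mm along y. It is built from two vertical stiles running the full outside height and two horizontal rails spanning the gap between the stiles.

C is a wooden ladder with two side rails of 40×43 mm section and 2338 mm height, set 383 mm apart overall. Between them run 8 rectangular rungs (43 mm deep, 28 mm thick), front faces flush with the rails' −y face. The bottom of the first rung is 203 mm above the floor and each subsequent rung is 287 mm higher than the one below.

The picture frame is on top of the table. The ladder is against the table's +x side, with their −y faces flush.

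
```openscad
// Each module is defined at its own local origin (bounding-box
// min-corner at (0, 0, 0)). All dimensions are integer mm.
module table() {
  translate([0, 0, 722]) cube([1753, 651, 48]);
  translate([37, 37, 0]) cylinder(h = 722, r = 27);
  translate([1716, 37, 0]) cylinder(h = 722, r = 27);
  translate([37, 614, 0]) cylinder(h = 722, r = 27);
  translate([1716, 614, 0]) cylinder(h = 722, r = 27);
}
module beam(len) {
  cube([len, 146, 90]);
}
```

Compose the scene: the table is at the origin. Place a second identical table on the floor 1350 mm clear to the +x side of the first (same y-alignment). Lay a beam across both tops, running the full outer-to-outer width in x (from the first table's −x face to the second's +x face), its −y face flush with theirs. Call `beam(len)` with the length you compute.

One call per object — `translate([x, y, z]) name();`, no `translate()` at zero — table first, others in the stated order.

table();
translate([3103, 0, 0]) table();
translate([0, 0, 770]) beam(4856);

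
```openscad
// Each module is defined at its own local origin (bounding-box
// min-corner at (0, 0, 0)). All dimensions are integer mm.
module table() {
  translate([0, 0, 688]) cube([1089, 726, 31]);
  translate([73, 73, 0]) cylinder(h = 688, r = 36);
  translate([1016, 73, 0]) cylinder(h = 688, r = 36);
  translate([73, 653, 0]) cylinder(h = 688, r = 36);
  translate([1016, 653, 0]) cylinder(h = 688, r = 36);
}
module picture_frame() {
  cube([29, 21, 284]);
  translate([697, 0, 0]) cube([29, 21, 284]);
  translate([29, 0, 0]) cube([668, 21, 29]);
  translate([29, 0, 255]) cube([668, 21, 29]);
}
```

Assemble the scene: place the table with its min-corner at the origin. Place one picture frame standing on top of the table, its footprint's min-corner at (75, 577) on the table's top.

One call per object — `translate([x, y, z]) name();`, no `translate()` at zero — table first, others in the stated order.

table();
translate([75, 577, 719]) picture_frame();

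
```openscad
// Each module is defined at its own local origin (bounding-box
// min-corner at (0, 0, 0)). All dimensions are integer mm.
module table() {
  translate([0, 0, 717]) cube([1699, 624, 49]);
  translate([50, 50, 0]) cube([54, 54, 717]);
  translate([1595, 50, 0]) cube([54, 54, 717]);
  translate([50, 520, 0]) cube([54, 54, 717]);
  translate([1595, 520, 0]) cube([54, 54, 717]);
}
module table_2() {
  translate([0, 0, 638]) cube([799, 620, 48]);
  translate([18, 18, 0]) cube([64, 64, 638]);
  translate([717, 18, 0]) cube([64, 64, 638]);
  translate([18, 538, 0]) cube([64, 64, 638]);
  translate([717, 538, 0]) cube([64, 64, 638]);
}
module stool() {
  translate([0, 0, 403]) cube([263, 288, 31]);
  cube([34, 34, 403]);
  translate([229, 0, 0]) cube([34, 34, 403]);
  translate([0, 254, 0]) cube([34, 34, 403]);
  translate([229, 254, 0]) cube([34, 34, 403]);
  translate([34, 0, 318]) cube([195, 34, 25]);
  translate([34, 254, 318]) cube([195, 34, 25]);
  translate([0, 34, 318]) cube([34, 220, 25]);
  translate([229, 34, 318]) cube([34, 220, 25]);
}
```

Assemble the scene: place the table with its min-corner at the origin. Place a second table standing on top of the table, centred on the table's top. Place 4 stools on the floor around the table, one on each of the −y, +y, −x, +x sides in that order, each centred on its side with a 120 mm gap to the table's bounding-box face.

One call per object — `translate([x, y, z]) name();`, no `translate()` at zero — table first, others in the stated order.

table();
translate([450, 2, 766]) table_2();
translate([718, -408, 0]) stool();
translate([718, 744, 0]) stool();
translate([-383, 168, 0]) stool();
translate([1819, 168, 0]) stool();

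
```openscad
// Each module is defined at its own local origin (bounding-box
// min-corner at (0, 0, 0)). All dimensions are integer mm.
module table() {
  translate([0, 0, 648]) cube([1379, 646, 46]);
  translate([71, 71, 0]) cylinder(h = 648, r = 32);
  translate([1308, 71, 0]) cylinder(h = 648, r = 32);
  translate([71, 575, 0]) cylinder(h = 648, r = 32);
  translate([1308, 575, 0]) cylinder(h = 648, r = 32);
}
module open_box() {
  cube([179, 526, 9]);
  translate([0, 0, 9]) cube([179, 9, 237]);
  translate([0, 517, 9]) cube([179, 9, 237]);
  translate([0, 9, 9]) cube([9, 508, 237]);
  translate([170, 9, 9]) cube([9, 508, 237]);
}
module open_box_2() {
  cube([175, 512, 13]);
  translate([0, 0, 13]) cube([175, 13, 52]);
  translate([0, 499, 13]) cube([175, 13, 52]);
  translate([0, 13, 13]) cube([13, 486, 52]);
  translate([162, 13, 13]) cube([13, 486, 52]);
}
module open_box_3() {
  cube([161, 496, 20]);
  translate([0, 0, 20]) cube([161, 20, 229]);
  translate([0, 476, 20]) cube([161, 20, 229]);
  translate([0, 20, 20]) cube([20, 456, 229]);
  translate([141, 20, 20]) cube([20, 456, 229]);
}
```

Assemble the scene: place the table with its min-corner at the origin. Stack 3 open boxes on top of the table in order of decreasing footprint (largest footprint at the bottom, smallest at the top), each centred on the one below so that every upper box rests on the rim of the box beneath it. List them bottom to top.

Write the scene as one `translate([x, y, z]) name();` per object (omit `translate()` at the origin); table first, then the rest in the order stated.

table();
translate([600, 60, 694]) open_box();
translate([602, 67, 940]) open_box_2();
translate([609, 75, 1005]) open_box_3();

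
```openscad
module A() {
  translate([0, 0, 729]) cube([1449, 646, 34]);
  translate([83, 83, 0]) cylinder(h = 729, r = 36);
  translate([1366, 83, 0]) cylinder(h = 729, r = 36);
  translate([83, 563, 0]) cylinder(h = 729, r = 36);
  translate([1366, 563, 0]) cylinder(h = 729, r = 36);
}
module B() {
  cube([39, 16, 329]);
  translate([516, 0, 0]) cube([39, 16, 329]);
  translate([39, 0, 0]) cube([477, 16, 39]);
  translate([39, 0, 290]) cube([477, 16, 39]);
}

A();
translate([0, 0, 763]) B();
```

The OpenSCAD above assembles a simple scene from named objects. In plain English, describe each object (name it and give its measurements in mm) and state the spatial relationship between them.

A is a table: top 1449 mm (x) × 646 mm (y), 34 mm thick, upper face at z = 763 mm, on four round legs of 72 mm diameter, each leg's bounding box inset 47 mm from the nearest pair of top edges, running from z = 0 to the bottom of the top.

B is a rectangular picture frame lying in the x–z plane (depth along y). The opening is 477 mm wide (x) by 251 mm tall (z), surrounded by a border 39 mm wide on all four sides. The frame is 16 mm deep and is made of two full-height vertical stiles with two horizontal rails fitted between them.

The picture frame is on top of the table.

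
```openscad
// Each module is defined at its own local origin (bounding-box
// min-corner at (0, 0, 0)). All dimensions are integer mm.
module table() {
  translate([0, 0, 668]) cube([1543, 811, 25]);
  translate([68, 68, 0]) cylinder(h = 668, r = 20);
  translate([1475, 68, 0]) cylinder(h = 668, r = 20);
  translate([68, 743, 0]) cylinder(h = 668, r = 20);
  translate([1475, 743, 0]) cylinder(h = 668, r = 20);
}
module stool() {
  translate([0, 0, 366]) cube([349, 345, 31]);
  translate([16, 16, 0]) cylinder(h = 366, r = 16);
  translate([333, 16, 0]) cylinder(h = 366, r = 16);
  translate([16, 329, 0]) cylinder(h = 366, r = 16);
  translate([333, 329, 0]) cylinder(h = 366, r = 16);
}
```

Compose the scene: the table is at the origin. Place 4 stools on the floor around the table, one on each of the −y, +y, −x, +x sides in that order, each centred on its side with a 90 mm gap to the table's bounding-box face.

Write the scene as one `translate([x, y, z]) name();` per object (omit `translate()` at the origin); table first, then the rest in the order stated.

table();
translate([597, -435, 0]) stool();
translate([597, 901, 0]) stool();
translate([-439, 233, 0]) stool();
translate([1633, 233, 0]) stool();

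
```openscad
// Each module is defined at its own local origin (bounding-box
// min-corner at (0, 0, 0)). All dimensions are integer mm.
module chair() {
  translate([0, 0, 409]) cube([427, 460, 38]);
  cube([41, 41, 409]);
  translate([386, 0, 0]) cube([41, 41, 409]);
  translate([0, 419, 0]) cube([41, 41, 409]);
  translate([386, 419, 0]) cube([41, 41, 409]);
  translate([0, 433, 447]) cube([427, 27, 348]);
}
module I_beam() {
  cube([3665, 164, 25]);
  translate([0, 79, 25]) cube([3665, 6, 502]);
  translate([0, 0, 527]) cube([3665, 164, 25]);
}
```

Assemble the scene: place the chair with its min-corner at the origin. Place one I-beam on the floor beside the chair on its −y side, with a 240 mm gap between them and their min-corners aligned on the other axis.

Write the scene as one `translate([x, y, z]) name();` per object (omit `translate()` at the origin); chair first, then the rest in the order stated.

chair();
translate([0, -404, 0]) I_beam();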